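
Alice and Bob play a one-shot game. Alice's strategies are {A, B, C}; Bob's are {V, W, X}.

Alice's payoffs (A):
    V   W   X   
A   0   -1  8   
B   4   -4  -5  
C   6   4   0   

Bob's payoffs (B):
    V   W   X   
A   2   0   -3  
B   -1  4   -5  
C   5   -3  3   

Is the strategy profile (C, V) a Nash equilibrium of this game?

Holding Bob at V: Alice gets 6 from C, versus 0 from A, 4 from B. No profitable deviation for Alice.
Holding Alice at C: Bob gets 5 from V, versus -3 from W, 3 from X. No profitable deviation for Bob either.

Yes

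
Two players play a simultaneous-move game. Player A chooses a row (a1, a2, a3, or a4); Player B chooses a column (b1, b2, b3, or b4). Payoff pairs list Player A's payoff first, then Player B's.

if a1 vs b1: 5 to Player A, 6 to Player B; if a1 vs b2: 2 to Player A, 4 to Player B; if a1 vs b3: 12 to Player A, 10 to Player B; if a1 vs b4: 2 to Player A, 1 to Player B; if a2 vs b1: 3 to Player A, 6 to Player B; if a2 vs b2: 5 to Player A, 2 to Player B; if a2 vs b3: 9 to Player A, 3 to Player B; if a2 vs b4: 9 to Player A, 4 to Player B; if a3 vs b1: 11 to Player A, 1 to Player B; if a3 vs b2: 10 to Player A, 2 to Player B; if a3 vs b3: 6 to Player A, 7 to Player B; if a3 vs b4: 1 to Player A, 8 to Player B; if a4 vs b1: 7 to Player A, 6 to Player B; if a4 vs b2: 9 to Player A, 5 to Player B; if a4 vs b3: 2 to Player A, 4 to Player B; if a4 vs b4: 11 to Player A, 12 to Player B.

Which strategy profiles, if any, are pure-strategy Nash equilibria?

(a1, b3) and (a4, b4)

A profile is a Nash equilibrium when each player is best-responding to the other.
Player A's best responses — vs b1: a3 (payoff 11); vs b2: a3 (payoff 10); vs b3: a1 (payoff 12); vs b4: a4 (payoff 11).
Player B's best responses — vs a1: b3 (payoff 10); vs a2: b1 (payoff 6); vs a3: b4 (payoff 8); vs a4: b4 (payoff 12).
Mutual best responses occur at (a1, b3) and (a4, b4); at each, neither player gains by switching.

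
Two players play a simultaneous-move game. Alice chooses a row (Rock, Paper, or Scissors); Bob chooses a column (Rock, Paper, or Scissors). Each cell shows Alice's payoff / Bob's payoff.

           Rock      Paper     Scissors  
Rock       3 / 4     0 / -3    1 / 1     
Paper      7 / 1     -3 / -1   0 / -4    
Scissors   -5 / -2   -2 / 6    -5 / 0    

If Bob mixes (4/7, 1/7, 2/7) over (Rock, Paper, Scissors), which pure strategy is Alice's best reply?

Compute Alice's expected payoff from each pure strategy against the given mix.
Rock: (4/7)·3 + (1/7)·0 + (2/7)·1 = 2
Paper: (4/7)·7 + (1/7)·(-3) + (2/7)·0 = 25/7
Scissors: (4/7)·(-5) + (1/7)·(-2) + (2/7)·(-5) = -32/7
Highest expected payoff is 25/7, from Paper.

Paper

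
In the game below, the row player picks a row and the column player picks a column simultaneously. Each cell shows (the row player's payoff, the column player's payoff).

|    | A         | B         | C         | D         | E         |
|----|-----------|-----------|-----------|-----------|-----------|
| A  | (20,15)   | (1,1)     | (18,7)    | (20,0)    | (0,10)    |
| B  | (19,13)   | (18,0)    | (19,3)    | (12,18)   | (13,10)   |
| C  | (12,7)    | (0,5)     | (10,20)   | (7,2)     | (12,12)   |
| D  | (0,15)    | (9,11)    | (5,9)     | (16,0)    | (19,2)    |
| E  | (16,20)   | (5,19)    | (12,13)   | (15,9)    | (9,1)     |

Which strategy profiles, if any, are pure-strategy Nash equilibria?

Check mutual best responses: a cell is a NE iff neither player can gain by unilaterally deviating.
The row player's best responses — vs A: A (payoff 20); vs B: B (payoff 18); vs C: B (payoff 19); vs D: A (payoff 20); vs E: D (payoff 19).
The column player's best responses — vs A: A (payoff 15); vs B: D (payoff 18); vs C: C (payoff 20); vs D: A (payoff 15); vs E: A (payoff 20).
The only mutual best response is (A, A); neither player gains by switching there.

(A, A)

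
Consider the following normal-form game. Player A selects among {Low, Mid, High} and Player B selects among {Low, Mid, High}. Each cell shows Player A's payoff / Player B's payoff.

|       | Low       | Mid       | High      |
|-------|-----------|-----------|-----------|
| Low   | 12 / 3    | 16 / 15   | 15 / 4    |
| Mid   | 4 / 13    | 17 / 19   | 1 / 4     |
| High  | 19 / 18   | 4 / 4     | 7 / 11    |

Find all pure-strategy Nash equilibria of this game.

Find each player's best response to every opponent strategy; NE are the intersections.
Player A's best responses — vs Low: High (payoff 19); vs Mid: Mid (payoff 17); vs High: Low (payoff 15).
Player B's best responses — vs Low: Mid (payoff 15); vs Mid: Mid (payoff 19); vs High: Low (payoff 18).
Mutual best responses occur at (Mid, Mid) and (High, Low); at each, neither player gains by switching.

(Mid, Mid) and (High, Low)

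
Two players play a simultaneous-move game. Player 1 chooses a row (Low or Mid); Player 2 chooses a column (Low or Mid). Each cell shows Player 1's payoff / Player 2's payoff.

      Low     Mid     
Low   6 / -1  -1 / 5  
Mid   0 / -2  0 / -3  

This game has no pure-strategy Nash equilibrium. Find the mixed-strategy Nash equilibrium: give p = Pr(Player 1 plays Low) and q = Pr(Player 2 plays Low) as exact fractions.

p = 1/7, q = 1/7

In a mixed NE each player is indifferent between their pure strategies, so the opponent's mix sets the indifference.
Player 2 indifferent between Low and Mid: p·(-1) + (1−p)·(-2) = p·5 + (1−p)·(-3) ⟹ (-2) + 1p = (-3) + 8p ⟹ p = 1/7.
Player 1 indifferent between Low and Mid: q·6 + (1−q)·(-1) = q·0 + (1−q)·0 ⟹ (-1) + 7q = 0 + 0q ⟹ q = 1/7.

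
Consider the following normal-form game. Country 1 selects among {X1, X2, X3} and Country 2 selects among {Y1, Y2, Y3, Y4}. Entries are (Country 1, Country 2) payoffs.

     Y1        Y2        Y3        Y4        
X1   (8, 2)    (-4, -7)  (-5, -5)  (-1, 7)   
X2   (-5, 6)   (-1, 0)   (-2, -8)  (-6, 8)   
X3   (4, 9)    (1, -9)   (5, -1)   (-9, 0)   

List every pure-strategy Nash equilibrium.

(X1, Y4)

A profile is a Nash equilibrium when each player is best-responding to the other.
Country 1's best responses — vs Y1: X1 (payoff 8); vs Y2: X3 (payoff 1); vs Y3: X3 (payoff 5); vs Y4: X1 (payoff -1).
Country 2's best responses — vs X1: Y4 (payoff 7); vs X2: Y4 (payoff 8); vs X3: Y1 (payoff 9).
The only mutual best response is (X1, Y4); neither player gains by switching there.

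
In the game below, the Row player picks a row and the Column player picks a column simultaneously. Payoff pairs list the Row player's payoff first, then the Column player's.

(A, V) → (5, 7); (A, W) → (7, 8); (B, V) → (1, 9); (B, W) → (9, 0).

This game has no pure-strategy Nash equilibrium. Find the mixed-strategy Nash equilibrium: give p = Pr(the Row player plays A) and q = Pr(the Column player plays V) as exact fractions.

p = 9/10, q = 1/3

In a mixed NE each player is indifferent between their pure strategies, so the opponent's mix sets the indifference.
The Column player indifferent between V and W: p·7 + (1−p)·9 = p·8 + (1−p)·0 ⟹ 9 + (-2)p = 0 + 8p ⟹ p = 9/10.
The Row player indifferent between A and B: q·5 + (1−q)·7 = q·1 + (1−q)·9 ⟹ 7 + (-2)q = 9 + (-8)q ⟹ q = 1/3.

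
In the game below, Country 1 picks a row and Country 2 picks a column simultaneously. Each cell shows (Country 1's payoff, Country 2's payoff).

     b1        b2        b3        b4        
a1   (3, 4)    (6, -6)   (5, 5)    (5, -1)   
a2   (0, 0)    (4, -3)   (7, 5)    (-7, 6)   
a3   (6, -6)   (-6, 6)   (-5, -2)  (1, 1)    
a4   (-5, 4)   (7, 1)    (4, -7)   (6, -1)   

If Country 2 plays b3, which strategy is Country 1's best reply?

With Country 2 fixed at b3, Country 1's payoffs are: a1 → 5, a2 → 7, a3 → -5, a4 → 4.
The maximum is 7, achieved by a2.

a2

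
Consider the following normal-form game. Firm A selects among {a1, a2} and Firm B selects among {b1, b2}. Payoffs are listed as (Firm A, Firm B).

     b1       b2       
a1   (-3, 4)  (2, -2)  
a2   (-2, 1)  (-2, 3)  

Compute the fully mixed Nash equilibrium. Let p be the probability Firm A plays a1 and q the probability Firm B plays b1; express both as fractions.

In a mixed NE each player is indifferent between their pure strategies, so the opponent's mix sets the indifference.
Firm B indifferent between b1 and b2: p·4 + (1−p)·1 = p·(-2) + (1−p)·3 ⟹ 1 + 3p = 3 + (-5)p ⟹ p = 1/4.
Firm A indifferent between a1 and a2: q·(-3) + (1−q)·2 = q·(-2) + (1−q)·(-2) ⟹ 2 + (-5)q = (-2) + 0q ⟹ q = 4/5.

p = 1/4, q = 4/5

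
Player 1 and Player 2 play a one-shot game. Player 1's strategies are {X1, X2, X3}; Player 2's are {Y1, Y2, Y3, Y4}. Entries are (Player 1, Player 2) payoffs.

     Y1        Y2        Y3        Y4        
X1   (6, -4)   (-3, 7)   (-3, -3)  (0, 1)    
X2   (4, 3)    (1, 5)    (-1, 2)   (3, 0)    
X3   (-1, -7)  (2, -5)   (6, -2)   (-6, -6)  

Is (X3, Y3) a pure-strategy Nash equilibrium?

Yes

Holding Player 2 at Y3: Player 1 gets 6 from X3, versus -3 from X1, -1 from X2. No profitable deviation for Player 1.
Holding Player 1 at X3: Player 2 gets -2 from Y3, versus -7 from Y1, -5 from Y2, -6 from Y4. No profitable deviation for Player 2 either.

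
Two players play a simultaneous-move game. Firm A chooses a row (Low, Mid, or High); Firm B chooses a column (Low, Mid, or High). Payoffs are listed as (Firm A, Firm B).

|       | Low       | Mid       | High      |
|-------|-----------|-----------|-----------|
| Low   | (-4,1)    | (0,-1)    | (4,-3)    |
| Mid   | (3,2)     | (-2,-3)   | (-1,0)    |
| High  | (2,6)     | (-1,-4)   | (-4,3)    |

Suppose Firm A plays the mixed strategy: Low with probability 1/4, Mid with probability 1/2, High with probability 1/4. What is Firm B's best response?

Compute Firm B's expected payoff from each pure strategy against the given mix.
Low: (1/4)·1 + (1/2)·2 + (1/4)·6 = 11/4
Mid: (1/4)·(-1) + (1/2)·(-3) + (1/4)·(-4) = -11/4
High: (1/4)·(-3) + (1/2)·0 + (1/4)·3 = 0
Highest expected payoff is 11/4, from Low.

Low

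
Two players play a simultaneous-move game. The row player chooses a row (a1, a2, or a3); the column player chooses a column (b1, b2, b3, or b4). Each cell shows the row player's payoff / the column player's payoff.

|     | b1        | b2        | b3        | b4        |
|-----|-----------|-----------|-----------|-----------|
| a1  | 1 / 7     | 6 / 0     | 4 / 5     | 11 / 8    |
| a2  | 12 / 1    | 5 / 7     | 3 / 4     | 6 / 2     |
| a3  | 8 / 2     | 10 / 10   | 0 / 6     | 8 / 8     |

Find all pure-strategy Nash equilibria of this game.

Find each player's best response to every opponent strategy; NE are the intersections.
The row player's best responses — vs b1: a2 (payoff 12); vs b2: a3 (payoff 10); vs b3: a1 (payoff 4); vs b4: a1 (payoff 11).
The column player's best responses — vs a1: b4 (payoff 8); vs a2: b2 (payoff 7); vs a3: b2 (payoff 10).
Mutual best responses occur at (a1, b4) and (a3, b2); at each, neither player gains by switching.

(a1, b4) and (a3, b2)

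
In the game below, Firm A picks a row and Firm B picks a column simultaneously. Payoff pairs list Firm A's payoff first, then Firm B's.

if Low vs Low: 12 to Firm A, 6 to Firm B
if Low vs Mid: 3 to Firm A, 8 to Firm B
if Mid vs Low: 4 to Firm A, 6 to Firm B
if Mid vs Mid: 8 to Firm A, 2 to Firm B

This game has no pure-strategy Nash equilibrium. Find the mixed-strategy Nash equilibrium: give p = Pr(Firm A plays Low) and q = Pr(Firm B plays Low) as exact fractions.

Each player's mixing probability is pinned down by making the *other* player indifferent.
Firm B indifferent between Low and Mid: p·6 + (1−p)·6 = p·8 + (1−p)·2 ⟹ 6 + 0p = 2 + 6p ⟹ p = 2/3.
Firm A indifferent between Low and Mid: q·12 + (1−q)·3 = q·4 + (1−q)·8 ⟹ 3 + 9q = 8 + (-4)q ⟹ q = 5/13.

p = 2/3, q = 5/13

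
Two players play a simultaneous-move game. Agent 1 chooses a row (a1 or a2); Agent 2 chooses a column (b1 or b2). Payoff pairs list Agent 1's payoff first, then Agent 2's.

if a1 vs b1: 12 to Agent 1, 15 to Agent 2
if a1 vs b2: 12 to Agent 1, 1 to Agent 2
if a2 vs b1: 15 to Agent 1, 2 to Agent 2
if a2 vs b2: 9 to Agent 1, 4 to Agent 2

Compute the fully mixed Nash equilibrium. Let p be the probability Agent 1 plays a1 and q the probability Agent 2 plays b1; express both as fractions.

Each player's mixing probability is pinned down by making the *other* player indifferent.
Agent 2 indifferent between b1 and b2: p·15 + (1−p)·2 = p·1 + (1−p)·4 ⟹ 2 + 13p = 4 + (-3)p ⟹ p = 1/8.
Agent 1 indifferent between a1 and a2: q·12 + (1−q)·12 = q·15 + (1−q)·9 ⟹ 12 + 0q = 9 + 6q ⟹ q = 1/2.

p = 1/8, q = 1/2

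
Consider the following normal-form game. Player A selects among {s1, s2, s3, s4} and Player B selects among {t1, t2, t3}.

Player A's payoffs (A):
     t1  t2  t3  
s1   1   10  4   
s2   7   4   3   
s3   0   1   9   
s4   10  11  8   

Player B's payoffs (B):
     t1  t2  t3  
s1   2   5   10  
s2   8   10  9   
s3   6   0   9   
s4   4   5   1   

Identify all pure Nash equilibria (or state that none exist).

(s3, t3) and (s4, t2)

A profile is a Nash equilibrium when each player is best-responding to the other.
Player A's best responses — vs t1: s4 (payoff 10); vs t2: s4 (payoff 11); vs t3: s3 (payoff 9).
Player B's best responses — vs s1: t3 (payoff 10); vs s2: t2 (payoff 10); vs s3: t3 (payoff 9); vs s4: t2 (payoff 5).
Mutual best responses occur at (s3, t3) and (s4, t2); at each, neither player gains by switching.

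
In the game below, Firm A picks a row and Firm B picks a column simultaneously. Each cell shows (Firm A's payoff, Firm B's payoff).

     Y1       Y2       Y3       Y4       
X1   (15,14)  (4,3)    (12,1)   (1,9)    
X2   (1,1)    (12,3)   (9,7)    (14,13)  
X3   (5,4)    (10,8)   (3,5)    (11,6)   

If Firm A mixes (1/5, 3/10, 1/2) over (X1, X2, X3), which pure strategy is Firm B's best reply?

Y4

Firm B's best reply maximizes expected payoff against the mix.
Y1: (1/5)·14 + (3/10)·1 + (1/2)·4 = 51/10
Y2: (1/5)·3 + (3/10)·3 + (1/2)·8 = 11/2
Y3: (1/5)·1 + (3/10)·7 + (1/2)·5 = 24/5
Y4: (1/5)·9 + (3/10)·13 + (1/2)·6 = 87/10
Highest expected payoff is 87/10, from Y4.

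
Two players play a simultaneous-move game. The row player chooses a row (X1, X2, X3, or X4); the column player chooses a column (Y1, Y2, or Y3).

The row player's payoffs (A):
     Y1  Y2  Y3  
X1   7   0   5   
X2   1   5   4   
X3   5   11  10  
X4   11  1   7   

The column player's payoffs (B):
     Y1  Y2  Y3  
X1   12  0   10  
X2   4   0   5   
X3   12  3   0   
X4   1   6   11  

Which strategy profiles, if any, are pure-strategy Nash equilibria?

Check mutual best responses: a cell is a NE iff neither player can gain by unilaterally deviating.
The row player's best responses — vs Y1: X4 (payoff 11); vs Y2: X3 (payoff 11); vs Y3: X3 (payoff 10).
The column player's best responses — vs X1: Y1 (payoff 12); vs X2: Y3 (payoff 5); vs X3: Y1 (payoff 12); vs X4: Y3 (payoff 11).
No cell has both players best-responding. For instance, the row player's best reply to Y1 is X4, but against X4 the column player prefers Y3 over Y1.

There is no pure-strategy Nash equilibrium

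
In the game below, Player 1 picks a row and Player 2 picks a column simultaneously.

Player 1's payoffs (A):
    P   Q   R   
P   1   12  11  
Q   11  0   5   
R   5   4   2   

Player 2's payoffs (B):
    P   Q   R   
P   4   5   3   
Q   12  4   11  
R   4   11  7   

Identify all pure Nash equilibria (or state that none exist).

A profile is a Nash equilibrium when each player is best-responding to the other.
Player 1's best responses — vs P: Q (payoff 11); vs Q: P (payoff 12); vs R: P (payoff 11).
Player 2's best responses — vs P: Q (payoff 5); vs Q: P (payoff 12); vs R: Q (payoff 11).
Mutual best responses occur at (P, Q) and (Q, P); at each, neither player gains by switching.

(P, Q) and (Q, P)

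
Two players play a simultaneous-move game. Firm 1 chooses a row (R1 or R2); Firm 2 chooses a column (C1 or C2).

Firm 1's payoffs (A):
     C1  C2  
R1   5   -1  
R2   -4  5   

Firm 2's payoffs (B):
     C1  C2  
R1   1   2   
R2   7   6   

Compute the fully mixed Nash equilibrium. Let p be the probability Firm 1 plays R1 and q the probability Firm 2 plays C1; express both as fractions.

Each player's mixing probability is pinned down by making the *other* player indifferent.
Firm 2 indifferent between C1 and C2: p·1 + (1−p)·7 = p·2 + (1−p)·6 ⟹ 7 + (-6)p = 6 + (-4)p ⟹ p = 1/2.
Firm 1 indifferent between R1 and R2: q·5 + (1−q)·(-1) = q·(-4) + (1−q)·5 ⟹ (-1) + 6q = 5 + (-9)q ⟹ q = 2/5.

p = 1/2, q = 2/5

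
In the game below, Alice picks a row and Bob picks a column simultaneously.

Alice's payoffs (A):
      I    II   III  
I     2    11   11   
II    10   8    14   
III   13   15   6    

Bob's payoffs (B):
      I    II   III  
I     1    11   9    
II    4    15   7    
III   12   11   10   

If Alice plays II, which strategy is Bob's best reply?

II

With Alice fixed at II, Bob's payoffs are: I → 4, II → 15, III → 7.
The maximum is 15, achieved by II.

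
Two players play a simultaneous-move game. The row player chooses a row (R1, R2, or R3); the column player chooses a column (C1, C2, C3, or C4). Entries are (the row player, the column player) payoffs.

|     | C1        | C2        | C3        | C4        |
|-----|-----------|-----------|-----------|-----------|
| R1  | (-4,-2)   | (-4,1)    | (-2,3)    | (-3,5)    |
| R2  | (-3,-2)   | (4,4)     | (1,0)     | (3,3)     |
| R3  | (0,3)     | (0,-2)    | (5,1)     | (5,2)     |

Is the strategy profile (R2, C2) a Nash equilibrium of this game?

Holding the column player at C2: the row player gets 4 from R2, versus -4 from R1, 0 from R3. No profitable deviation for the row player.
Holding the row player at R2: the column player gets 4 from C2, versus -2 from C1, 0 from C3, 3 from C4. No profitable deviation for the column player either.

Yes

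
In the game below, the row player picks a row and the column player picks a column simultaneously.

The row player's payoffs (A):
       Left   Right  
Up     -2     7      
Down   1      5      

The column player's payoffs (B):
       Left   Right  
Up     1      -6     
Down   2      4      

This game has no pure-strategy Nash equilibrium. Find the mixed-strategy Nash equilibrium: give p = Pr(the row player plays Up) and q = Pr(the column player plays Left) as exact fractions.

In a mixed NE each player is indifferent between their pure strategies, so the opponent's mix sets the indifference.
The column player indifferent between Left and Right: p·1 + (1−p)·2 = p·(-6) + (1−p)·4 ⟹ 2 + (-1)p = 4 + (-10)p ⟹ p = 2/9.
The row player indifferent between Up and Down: q·(-2) + (1−q)·7 = q·1 + (1−q)·5 ⟹ 7 + (-9)q = 5 + (-4)q ⟹ q = 2/5.

p = 2/9, q = 2/5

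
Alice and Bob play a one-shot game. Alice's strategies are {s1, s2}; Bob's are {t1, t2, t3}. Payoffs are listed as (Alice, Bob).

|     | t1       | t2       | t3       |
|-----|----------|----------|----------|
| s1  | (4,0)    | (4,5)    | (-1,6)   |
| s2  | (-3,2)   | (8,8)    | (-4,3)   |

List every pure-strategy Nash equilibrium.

(s1, t3) and (s2, t2)

A profile is a Nash equilibrium when each player is best-responding to the other.
Alice's best responses — vs t1: s1 (payoff 4); vs t2: s2 (payoff 8); vs t3: s1 (payoff -1).
Bob's best responses — vs s1: t3 (payoff 6); vs s2: t2 (payoff 8).
Mutual best responses occur at (s1, t3) and (s2, t2); at each, neither player gains by switching.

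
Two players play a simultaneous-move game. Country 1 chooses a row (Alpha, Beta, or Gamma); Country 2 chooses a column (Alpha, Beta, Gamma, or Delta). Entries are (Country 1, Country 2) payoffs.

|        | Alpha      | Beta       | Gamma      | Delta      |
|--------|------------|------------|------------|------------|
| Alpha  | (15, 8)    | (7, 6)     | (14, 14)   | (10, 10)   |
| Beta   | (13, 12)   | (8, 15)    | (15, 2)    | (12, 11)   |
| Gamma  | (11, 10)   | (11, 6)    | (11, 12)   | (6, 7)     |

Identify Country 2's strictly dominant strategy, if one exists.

Check whether one of Country 2's strategies beats all alternatives regardless of what the opponent does.
Alpha is not dominant: against Alpha, Gamma gives 14 > 8.
Beta is not dominant: against Alpha, Alpha gives 8 > 6.
Gamma is not dominant: against Beta, Alpha gives 12 > 2.
Delta is not dominant: against Alpha, Gamma gives 14 > 10.
No single strategy is best against every opponent action.

No strictly dominant strategy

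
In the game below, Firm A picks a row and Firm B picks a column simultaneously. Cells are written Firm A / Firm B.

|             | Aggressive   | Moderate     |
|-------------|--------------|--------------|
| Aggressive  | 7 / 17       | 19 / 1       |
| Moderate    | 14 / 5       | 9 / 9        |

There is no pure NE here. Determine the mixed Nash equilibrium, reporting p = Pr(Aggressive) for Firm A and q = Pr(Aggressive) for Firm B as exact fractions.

p = 1/5, q = 10/17

In a mixed NE each player is indifferent between their pure strategies, so the opponent's mix sets the indifference.
Firm B indifferent between Aggressive and Moderate: p·17 + (1−p)·5 = p·1 + (1−p)·9 ⟹ 5 + 12p = 9 + (-8)p ⟹ p = 1/5.
Firm A indifferent between Aggressive and Moderate: q·7 + (1−q)·19 = q·14 + (1−q)·9 ⟹ 19 + (-12)q = 9 + 5q ⟹ q = 10/17.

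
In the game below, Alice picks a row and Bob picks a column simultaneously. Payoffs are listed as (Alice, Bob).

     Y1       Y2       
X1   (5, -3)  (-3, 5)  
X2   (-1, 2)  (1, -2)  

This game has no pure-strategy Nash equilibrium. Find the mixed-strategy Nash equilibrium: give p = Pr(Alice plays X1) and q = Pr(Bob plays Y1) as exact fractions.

In a mixed NE each player is indifferent between their pure strategies, so the opponent's mix sets the indifference.
Bob indifferent between Y1 and Y2: p·(-3) + (1−p)·2 = p·5 + (1−p)·(-2) ⟹ 2 + (-5)p = (-2) + 7p ⟹ p = 1/3.
Alice indifferent between X1 and X2: q·5 + (1−q)·(-3) = q·(-1) + (1−q)·1 ⟹ (-3) + 8q = 1 + (-2)q ⟹ q = 2/5.

p = 1/3, q = 2/5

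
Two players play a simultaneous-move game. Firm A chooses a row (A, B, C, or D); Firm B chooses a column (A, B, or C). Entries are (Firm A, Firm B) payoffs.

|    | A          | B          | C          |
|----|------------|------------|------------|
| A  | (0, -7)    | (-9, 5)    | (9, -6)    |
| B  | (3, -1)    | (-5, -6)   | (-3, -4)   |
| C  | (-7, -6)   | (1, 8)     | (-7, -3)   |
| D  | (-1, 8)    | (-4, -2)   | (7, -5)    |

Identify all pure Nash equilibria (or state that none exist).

A profile is a Nash equilibrium when each player is best-responding to the other.
Firm A's best responses — vs A: B (payoff 3); vs B: C (payoff 1); vs C: A (payoff 9).
Firm B's best responses — vs A: B (payoff 5); vs B: A (payoff -1); vs C: B (payoff 8); vs D: A (payoff 8).
Mutual best responses occur at (B, A) and (C, B); at each, neither player gains by switching.

(B, A) and (C, B)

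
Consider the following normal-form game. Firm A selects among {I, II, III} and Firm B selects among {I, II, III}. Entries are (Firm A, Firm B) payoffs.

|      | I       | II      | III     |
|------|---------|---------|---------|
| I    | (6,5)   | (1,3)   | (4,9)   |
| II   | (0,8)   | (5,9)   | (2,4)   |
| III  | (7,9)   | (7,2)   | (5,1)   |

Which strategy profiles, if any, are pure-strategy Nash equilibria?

A profile is a Nash equilibrium when each player is best-responding to the other.
Firm A's best responses — vs I: III (payoff 7); vs II: III (payoff 7); vs III: III (payoff 5).
Firm B's best responses — vs I: III (payoff 9); vs II: II (payoff 9); vs III: I (payoff 9).
The only mutual best response is (III, I); neither player gains by switching there.

(III, I)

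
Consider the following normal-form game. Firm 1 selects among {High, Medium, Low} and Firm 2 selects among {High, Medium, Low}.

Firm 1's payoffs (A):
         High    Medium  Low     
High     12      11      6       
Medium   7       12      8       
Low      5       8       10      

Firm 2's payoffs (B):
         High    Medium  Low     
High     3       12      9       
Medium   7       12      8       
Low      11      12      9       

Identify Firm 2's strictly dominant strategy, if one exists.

Check whether one of Firm 2's strategies beats all alternatives regardless of what the opponent does.
Medium strictly dominates: vs High: 12 > each of {3, 9}; vs Medium: 12 > each of {7, 8}; vs Low: 12 > each of {11, 9}.

Medium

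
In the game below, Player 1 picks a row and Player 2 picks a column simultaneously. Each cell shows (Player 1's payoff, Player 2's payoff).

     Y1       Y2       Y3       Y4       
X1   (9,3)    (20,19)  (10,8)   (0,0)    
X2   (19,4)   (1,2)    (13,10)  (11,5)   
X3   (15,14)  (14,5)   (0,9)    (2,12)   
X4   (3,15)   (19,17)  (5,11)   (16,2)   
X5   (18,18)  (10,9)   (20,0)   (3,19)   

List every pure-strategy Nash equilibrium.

(X1, Y2)

Find each player's best response to every opponent strategy; NE are the intersections.
Player 1's best responses — vs Y1: X2 (payoff 19); vs Y2: X1 (payoff 20); vs Y3: X5 (payoff 20); vs Y4: X4 (payoff 16).
Player 2's best responses — vs X1: Y2 (payoff 19); vs X2: Y3 (payoff 10); vs X3: Y1 (payoff 14); vs X4: Y2 (payoff 17); vs X5: Y4 (payoff 19).
The only mutual best response is (X1, Y2); neither player gains by switching there.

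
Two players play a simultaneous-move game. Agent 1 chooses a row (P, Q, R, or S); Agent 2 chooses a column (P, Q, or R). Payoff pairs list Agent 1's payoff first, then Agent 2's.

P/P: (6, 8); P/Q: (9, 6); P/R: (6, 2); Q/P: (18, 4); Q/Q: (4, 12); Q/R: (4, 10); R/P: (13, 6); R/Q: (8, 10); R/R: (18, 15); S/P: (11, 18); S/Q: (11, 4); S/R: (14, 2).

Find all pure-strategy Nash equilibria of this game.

Find each player's best response to every opponent strategy; NE are the intersections.
Agent 1's best responses — vs P: Q (payoff 18); vs Q: S (payoff 11); vs R: R (payoff 18).
Agent 2's best responses — vs P: P (payoff 8); vs Q: Q (payoff 12); vs R: R (payoff 15); vs S: P (payoff 18).
The only mutual best response is (R, R); neither player gains by switching there.

(R, R)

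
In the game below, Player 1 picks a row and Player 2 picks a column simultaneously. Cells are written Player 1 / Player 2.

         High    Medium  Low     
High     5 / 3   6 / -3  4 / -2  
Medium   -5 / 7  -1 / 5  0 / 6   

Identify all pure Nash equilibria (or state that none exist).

(High, High)

Check mutual best responses: a cell is a NE iff neither player can gain by unilaterally deviating.
Player 1's best responses — vs High: High (payoff 5); vs Medium: High (payoff 6); vs Low: High (payoff 4).
Player 2's best responses — vs High: High (payoff 3); vs Medium: High (payoff 7).
The only mutual best response is (High, High); neither player gains by switching there.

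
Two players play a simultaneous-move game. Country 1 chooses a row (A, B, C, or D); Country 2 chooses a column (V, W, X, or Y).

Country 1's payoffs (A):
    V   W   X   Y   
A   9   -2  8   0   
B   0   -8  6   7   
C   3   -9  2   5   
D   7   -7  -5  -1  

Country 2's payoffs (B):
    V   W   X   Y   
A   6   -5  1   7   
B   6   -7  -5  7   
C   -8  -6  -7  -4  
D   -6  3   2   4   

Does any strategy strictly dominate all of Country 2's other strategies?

Y

Check whether one of Country 2's strategies beats all alternatives regardless of what the opponent does.
Y strictly dominates: vs A: 7 > each of {6, -5, 1}; vs B: 7 > each of {6, -7, -5}; vs C: -4 > each of {-8, -6, -7}; vs D: 4 > each of {-6, 3, 2}.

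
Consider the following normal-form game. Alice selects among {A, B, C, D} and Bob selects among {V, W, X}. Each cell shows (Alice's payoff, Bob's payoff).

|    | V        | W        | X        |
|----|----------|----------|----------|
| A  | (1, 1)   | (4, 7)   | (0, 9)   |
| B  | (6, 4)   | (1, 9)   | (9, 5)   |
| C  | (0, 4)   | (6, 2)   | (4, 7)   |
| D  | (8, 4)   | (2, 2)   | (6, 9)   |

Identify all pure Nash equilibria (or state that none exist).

None

Check mutual best responses: a cell is a NE iff neither player can gain by unilaterally deviating.
Alice's best responses — vs V: D (payoff 8); vs W: C (payoff 6); vs X: B (payoff 9).
Bob's best responses — vs A: X (payoff 9); vs B: W (payoff 9); vs C: X (payoff 7); vs D: X (payoff 9).
No cell has both players best-responding. For instance, Alice's best reply to X is B, but against B Bob prefers W over X.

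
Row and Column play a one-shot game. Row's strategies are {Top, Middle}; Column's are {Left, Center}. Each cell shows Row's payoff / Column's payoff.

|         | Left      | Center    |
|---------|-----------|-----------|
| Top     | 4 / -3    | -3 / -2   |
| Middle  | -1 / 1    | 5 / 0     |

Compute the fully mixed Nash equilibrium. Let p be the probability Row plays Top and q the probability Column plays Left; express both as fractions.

Each player's mixing probability is pinned down by making the *other* player indifferent.
Column indifferent between Left and Center: p·(-3) + (1−p)·1 = p·(-2) + (1−p)·0 ⟹ 1 + (-4)p = 0 + (-2)p ⟹ p = 1/2.
Row indifferent between Top and Middle: q·4 + (1−q)·(-3) = q·(-1) + (1−q)·5 ⟹ (-3) + 7q = 5 + (-6)q ⟹ q = 8/13.

p = 1/2, q = 8/13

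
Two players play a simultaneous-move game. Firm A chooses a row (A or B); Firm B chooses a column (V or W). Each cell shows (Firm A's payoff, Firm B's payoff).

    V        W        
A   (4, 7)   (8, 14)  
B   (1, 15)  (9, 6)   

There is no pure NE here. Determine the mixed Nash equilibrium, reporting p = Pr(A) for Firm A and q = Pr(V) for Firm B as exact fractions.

p = 9/16, q = 1/4

Each player's mixing probability is pinned down by making the *other* player indifferent.
Firm B indifferent between V and W: p·7 + (1−p)·15 = p·14 + (1−p)·6 ⟹ 15 + (-8)p = 6 + 8p ⟹ p = 9/16.
Firm A indifferent between A and B: q·4 + (1−q)·8 = q·1 + (1−q)·9 ⟹ 8 + (-4)q = 9 + (-8)q ⟹ q = 1/4.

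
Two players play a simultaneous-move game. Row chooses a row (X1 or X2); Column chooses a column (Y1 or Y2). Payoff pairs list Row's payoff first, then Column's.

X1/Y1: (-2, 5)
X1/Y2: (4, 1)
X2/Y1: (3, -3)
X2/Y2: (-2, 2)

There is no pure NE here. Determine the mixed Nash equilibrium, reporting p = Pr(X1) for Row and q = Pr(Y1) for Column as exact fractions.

p = 5/9, q = 6/11

In a mixed NE each player is indifferent between their pure strategies, so the opponent's mix sets the indifference.
Column indifferent between Y1 and Y2: p·5 + (1−p)·(-3) = p·1 + (1−p)·2 ⟹ (-3) + 8p = 2 + (-1)p ⟹ p = 5/9.
Row indifferent between X1 and X2: q·(-2) + (1−q)·4 = q·3 + (1−q)·(-2) ⟹ 4 + (-6)q = (-2) + 5q ⟹ q = 6/11.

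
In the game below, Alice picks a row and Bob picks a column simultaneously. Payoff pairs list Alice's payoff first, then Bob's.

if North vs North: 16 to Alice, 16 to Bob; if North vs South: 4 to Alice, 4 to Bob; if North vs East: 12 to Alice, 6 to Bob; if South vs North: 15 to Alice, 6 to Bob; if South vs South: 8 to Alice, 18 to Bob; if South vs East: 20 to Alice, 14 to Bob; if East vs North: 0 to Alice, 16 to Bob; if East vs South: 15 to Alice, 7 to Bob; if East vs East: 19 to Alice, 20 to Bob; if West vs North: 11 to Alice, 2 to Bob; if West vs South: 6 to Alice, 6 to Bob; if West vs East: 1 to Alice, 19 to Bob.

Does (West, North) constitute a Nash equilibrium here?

Holding Bob at North: Alice gets 11 from West but could get 16 by switching to North. Alice has a profitable deviation.

No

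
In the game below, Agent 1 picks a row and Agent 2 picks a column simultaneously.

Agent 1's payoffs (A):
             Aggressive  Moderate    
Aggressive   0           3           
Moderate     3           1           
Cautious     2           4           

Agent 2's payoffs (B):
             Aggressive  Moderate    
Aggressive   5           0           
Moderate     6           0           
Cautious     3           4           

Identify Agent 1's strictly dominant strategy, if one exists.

No strictly dominant strategy

A strategy is strictly dominant if it gives Agent 1 a strictly higher payoff than every other strategy, against every choice by the opponent.
Aggressive is not dominant: against Aggressive, Moderate gives 3 > 0.
Moderate is not dominant: against Moderate, Aggressive gives 3 > 1.
Cautious is not dominant: against Aggressive, Moderate gives 3 > 2.
No single strategy is best against every opponent action.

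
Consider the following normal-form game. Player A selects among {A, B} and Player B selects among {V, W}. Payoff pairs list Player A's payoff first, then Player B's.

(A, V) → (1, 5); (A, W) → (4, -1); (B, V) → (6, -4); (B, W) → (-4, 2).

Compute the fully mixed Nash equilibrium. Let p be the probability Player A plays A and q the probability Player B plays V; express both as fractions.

Each player's mixing probability is pinned down by making the *other* player indifferent.
Player B indifferent between V and W: p·5 + (1−p)·(-4) = p·(-1) + (1−p)·2 ⟹ (-4) + 9p = 2 + (-3)p ⟹ p = 1/2.
Player A indifferent between A and B: q·1 + (1−q)·4 = q·6 + (1−q)·(-4) ⟹ 4 + (-3)q = (-4) + 10q ⟹ q = 8/13.

p = 1/2, q = 8/13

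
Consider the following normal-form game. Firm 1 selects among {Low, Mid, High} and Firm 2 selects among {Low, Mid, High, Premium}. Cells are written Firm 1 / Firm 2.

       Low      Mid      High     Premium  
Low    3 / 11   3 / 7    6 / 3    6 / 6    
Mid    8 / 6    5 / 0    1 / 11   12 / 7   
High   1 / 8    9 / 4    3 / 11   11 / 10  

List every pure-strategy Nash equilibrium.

Check mutual best responses: a cell is a NE iff neither player can gain by unilaterally deviating.
Firm 1's best responses — vs Low: Mid (payoff 8); vs Mid: High (payoff 9); vs High: Low (payoff 6); vs Premium: Mid (payoff 12).
Firm 2's best responses — vs Low: Low (payoff 11); vs Mid: High (payoff 11); vs High: High (payoff 11).
No cell has both players best-responding. For instance, Firm 1's best reply to Mid is High, but against High Firm 2 prefers High over Mid.

There is no pure-strategy Nash equilibrium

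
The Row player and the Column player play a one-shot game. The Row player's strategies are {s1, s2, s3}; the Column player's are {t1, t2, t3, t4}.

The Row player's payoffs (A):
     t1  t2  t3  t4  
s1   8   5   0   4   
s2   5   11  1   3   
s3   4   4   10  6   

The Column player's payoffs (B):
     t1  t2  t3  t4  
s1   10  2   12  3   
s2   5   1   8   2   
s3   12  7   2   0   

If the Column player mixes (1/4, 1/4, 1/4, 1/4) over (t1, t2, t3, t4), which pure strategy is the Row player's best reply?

The Row player's best reply maximizes expected payoff against the mix.
s1: (1/4)·8 + (1/4)·5 + (1/4)·0 + (1/4)·4 = 17/4
s2: (1/4)·5 + (1/4)·11 + (1/4)·1 + (1/4)·3 = 5
s3: (1/4)·4 + (1/4)·4 + (1/4)·10 + (1/4)·6 = 6
Highest expected payoff is 6, from s3.

s3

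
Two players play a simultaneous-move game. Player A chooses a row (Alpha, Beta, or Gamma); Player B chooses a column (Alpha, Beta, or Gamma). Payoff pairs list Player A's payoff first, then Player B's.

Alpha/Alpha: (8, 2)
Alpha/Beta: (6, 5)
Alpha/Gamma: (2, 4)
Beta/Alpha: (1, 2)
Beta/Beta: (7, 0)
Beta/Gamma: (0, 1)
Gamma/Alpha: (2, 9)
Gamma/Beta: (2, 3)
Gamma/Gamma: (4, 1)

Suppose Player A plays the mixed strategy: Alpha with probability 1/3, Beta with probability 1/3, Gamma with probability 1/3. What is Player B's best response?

Compute Player B's expected payoff from each pure strategy against the given mix.
Alpha: (1/3)·2 + (1/3)·2 + (1/3)·9 = 13/3
Beta: (1/3)·5 + (1/3)·0 + (1/3)·3 = 8/3
Gamma: (1/3)·4 + (1/3)·1 + (1/3)·1 = 2
Highest expected payoff is 13/3, from Alpha.

Alpha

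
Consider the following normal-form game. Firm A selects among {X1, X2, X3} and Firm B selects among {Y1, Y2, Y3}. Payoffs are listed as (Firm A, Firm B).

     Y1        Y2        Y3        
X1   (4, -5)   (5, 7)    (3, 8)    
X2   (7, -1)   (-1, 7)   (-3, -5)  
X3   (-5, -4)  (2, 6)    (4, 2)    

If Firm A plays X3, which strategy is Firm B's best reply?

Y2

With Firm A fixed at X3, Firm B's payoffs are: Y1 → -4, Y2 → 6, Y3 → 2.
The maximum is 6, achieved by Y2.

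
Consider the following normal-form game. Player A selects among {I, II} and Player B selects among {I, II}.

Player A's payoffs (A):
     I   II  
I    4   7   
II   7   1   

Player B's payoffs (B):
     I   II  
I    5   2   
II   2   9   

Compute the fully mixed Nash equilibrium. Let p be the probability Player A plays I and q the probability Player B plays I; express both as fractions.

Each player's mixing probability is pinned down by making the *other* player indifferent.
Player B indifferent between I and II: p·5 + (1−p)·2 = p·2 + (1−p)·9 ⟹ 2 + 3p = 9 + (-7)p ⟹ p = 7/10.
Player A indifferent between I and II: q·4 + (1−q)·7 = q·7 + (1−q)·1 ⟹ 7 + (-3)q = 1 + 6q ⟹ q = 2/3.

p = 7/10, q = 2/3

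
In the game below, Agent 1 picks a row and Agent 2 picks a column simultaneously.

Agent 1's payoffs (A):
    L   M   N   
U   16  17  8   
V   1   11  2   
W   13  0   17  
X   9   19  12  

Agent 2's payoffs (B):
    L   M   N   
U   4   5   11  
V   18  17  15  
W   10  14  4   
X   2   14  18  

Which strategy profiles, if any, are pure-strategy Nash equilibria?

Find each player's best response to every opponent strategy; NE are the intersections.
Agent 1's best responses — vs L: U (payoff 16); vs M: X (payoff 19); vs N: W (payoff 17).
Agent 2's best responses — vs U: N (payoff 11); vs V: L (payoff 18); vs W: M (payoff 14); vs X: N (payoff 18).
No cell has both players best-responding. For instance, Agent 1's best reply to L is U, but against U Agent 2 prefers N over L.

No pure-strategy Nash equilibrium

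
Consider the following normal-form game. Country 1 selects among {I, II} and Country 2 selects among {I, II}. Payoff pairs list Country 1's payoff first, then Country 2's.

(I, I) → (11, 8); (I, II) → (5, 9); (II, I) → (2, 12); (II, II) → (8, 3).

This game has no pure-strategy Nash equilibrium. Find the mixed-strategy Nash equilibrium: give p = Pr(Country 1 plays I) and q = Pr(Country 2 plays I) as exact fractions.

p = 9/10, q = 1/4

Each player's mixing probability is pinned down by making the *other* player indifferent.
Country 2 indifferent between I and II: p·8 + (1−p)·12 = p·9 + (1−p)·3 ⟹ 12 + (-4)p = 3 + 6p ⟹ p = 9/10.
Country 1 indifferent between I and II: q·11 + (1−q)·5 = q·2 + (1−q)·8 ⟹ 5 + 6q = 8 + (-6)q ⟹ q = 1/4.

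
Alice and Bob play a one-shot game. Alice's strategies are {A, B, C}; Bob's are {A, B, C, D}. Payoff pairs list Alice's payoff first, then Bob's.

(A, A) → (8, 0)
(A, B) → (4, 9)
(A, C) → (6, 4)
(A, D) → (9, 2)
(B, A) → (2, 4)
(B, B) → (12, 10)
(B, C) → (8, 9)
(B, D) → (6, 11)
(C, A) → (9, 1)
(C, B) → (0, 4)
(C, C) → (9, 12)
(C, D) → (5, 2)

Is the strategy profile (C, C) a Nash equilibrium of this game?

Yes

Holding Bob at C: Alice gets 9 from C, versus 6 from A, 8 from B. No profitable deviation for Alice.
Holding Alice at C: Bob gets 12 from C, versus 1 from A, 4 from B, 2 from D. No profitable deviation for Bob either.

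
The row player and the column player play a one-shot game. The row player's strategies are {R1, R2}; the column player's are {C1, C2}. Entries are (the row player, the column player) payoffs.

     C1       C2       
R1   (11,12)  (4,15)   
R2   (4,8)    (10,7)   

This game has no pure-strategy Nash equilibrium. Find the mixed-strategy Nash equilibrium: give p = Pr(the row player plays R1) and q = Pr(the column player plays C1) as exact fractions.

p = 1/4, q = 6/13

Each player's mixing probability is pinned down by making the *other* player indifferent.
The column player indifferent between C1 and C2: p·12 + (1−p)·8 = p·15 + (1−p)·7 ⟹ 8 + 4p = 7 + 8p ⟹ p = 1/4.
The row player indifferent between R1 and R2: q·11 + (1−q)·4 = q·4 + (1−q)·10 ⟹ 4 + 7q = 10 + (-6)q ⟹ q = 6/13.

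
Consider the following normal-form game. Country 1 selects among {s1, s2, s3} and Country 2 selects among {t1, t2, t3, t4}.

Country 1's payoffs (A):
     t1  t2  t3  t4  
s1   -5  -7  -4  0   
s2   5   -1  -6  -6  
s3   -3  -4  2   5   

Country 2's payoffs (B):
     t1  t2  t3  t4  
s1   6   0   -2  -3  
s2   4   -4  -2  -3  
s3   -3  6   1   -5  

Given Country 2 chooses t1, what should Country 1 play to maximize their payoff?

s2

With Country 2 fixed at t1, Country 1's payoffs are: s1 → -5, s2 → 5, s3 → -3.
The maximum is 5, achieved by s2.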